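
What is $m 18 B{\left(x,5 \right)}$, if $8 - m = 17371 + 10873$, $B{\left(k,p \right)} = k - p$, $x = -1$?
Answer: $3049488$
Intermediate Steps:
$m = -28236$ ($m = 8 - \left(17371 + 10873\right) = 8 - 28244 = -28236$)
$m 18 B{\left(x,5 \right)} = - 28236 \cdot 18 \left(-1 - 5\right) = - 28236 \cdot 18 \left(-6\right) = \left(-28236\right) \left(-108\right) = 3049488$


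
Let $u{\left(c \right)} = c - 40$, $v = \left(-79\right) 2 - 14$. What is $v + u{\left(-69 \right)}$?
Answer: $-281$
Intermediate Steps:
$v = -172$ ($v = -158 - 14 = -172$)
$u{\left(c \right)} = -40 + c$
$v + u{\left(-69 \right)} = -172 - 109 = -281$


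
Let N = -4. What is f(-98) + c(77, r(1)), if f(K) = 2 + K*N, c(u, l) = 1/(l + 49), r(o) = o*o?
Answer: 19701/50 ≈ 394.02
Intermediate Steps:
r(o) = o²
c(u, l) = 1/(49 + l)
f(K) = 2 - 4*K (f(K) = 2 + K*(-4) = 2 - 4*K)
f(-98) + c(77, r(1)) = (2 - 4*(-98)) + 1/(49 + 1²) = (2 + 392) + 1/(49 + 1) = 394 + 1/50 = 19701/50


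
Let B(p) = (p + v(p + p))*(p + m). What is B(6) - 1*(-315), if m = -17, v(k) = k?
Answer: 117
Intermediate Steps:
B(p) = 3*p*(-17 + p) (B(p) = (p + (p + p))*(p - 17) = (p + 2*p)*(-17 + p) = (3*p)*(-17 + p) = 3*p*(-17 + p))
B(6) - 1*(-315) = 3*6*(-17 + 6) - 1*(-315) = 3*6*(-11) + 315 = -198 + 315 = 117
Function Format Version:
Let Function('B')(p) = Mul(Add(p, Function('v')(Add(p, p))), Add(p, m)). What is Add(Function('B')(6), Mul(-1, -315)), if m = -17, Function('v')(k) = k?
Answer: 117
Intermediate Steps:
Function('B')(p) = Mul(3, p, Add(-17, p)) (Function('B')(p) = Mul(Add(p, Add(p, p)), Add(p, -17)) = Mul(Add(p, Mul(2, p)), Add(-17, p)) = Mul(Mul(3, p), Add(-17, p)) = Mul(3, p, Add(-17, p)))
Add(Function('B')(6), Mul(-1, -315)) = Add(Mul(3, 6, Add(-17, 6)), Mul(-1, -315)) = Add(Mul(3, 6, -11), 315) = Add(-198, 315) = 117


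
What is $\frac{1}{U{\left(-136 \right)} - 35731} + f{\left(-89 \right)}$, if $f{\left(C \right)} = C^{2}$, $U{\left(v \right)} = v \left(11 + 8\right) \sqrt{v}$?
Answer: $\frac{17305673846086}{2184783977} + \frac{5168 i \sqrt{34}}{2184783977} \approx 7921.0 + 1.3793 \cdot 10^{-5} i$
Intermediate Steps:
$U{\left(v \right)} = 19 v^{\frac{3}{2}}$ ($U{\left(v \right)} = v 19 \sqrt{v} = 19 v \sqrt{v} = 19 v^{\frac{3}{2}}$)
$\frac{1}{U{\left(-136 \right)} - 35731} + f{\left(-89 \right)} = \frac{1}{19 \left(-136\right)^{\frac{3}{2}} - 35731} + \left(-89\right)^{2} = \frac{1}{19 \left(- 272 i \sqrt{34}\right) - 35731} + 7921 = \frac{1}{- 5168 i \sqrt{34} - 35731} + 7921 = \frac{1}{-35731 - 5168 i \sqrt{34}} + 7921 = 7921 + \frac{1}{-35731 - 5168 i \sqrt{34}}$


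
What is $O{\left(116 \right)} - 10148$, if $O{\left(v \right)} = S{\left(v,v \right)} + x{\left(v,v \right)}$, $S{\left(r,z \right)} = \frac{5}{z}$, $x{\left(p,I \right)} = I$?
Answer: $- \frac{1163707}{116} \approx -10032.0$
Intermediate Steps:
$O{\left(v \right)} = v + \frac{5}{v}$ ($O{\left(v \right)} = \frac{5}{v} + v = v + \frac{5}{v}$)
$O{\left(116 \right)} - 10148 = \left(116 + \frac{5}{116}\right) - 10148 = \frac{13461}{116} - 10148 = - \frac{1163707}{116}$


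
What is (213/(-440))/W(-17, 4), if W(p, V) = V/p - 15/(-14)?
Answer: -25347/43780 ≈ -0.57896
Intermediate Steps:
W(p, V) = 15/14 + V/p (W(p, V) = V/p - 15*(-1/14) = V/p + 15/14 = 15/14 + V/p)
(213/(-440))/W(-17, 4) = (213/(-440))/(15/14 + 4/(-17)) = (213*(-1/440))/(15/14 + 4*(-1/17)) = -213/(440*(15/14 - 4/17)) = -213/(440*199/238) = -213/440*238/199 = -25347/43780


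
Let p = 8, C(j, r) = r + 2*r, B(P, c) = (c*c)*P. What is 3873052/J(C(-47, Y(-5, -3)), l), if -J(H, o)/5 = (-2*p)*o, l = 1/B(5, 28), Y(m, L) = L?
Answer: 189779548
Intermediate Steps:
B(P, c) = P*c**2 (B(P, c) = c**2*P = P*c**2)
C(j, r) = 3*r
l = 1/3920 (l = 1/(5*28**2) = 1/(5*784) = 1/3920 ≈ 0.00025510)
J(H, o) = 80*o (J(H, o) = -5*(-2*8)*o = -(-80)*o = 80*o)
3873052/J(C(-47, Y(-5, -3)), l) = 3873052/((80*(1/3920))) = 3873052/(1/49) = 3873052*49 = 189779548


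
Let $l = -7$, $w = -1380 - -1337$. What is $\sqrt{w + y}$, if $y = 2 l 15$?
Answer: $i \sqrt{253} \approx 15.906 i$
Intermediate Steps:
$w = -43$ ($w = -1380 + 1337 = -43$)
$y = -210$ ($y = 2 \left(-7\right) 15 = \left(-14\right) 15 = -210$)
$\sqrt{w + y} = \sqrt{-43 - 210} = \sqrt{-253} = i \sqrt{253}$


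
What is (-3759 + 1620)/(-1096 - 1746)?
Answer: 2139/2842 ≈ 0.75264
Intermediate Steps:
(-3759 + 1620)/(-1096 - 1746) = -2139/(-2842) = -2139*(-1/2842) = 2139/2842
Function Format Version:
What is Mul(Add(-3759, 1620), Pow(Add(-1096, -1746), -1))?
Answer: Rational(2139, 2842) ≈ 0.75264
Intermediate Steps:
Mul(Add(-3759, 1620), Pow(Add(-1096, -1746), -1)) = Mul(-2139, Pow(-2842, -1)) = Mul(-2139, Rational(-1, 2842)) = Rational(2139, 2842)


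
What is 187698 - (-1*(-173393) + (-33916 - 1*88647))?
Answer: 136868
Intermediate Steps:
187698 - (-1*(-173393) + (-33916 - 1*88647)) = 187698 - (173393 + (-33916 - 88647)) = 187698 - (173393 - 122563) = 187698 - 1*50830 = 187698 - 50830 = 136868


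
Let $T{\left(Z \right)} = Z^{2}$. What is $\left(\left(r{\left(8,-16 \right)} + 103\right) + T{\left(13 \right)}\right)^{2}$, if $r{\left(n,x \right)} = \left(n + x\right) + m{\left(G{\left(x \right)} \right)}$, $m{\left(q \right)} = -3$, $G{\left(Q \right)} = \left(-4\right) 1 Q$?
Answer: $68121$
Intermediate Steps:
$G{\left(Q \right)} = - 4 Q$
$r{\left(n,x \right)} = -3 + n + x$ ($r{\left(n,x \right)} = \left(n + x\right) - 3 = -3 + n + x$)
$\left(\left(r{\left(8,-16 \right)} + 103\right) + T{\left(13 \right)}\right)^{2} = \left(\left(\left(-3 + 8 - 16\right) + 103\right) + 13^{2}\right)^{2} = \left(\left(-11 + 103\right) + 169\right)^{2} = \left(92 + 169\right)^{2} = 261^{2} = 68121$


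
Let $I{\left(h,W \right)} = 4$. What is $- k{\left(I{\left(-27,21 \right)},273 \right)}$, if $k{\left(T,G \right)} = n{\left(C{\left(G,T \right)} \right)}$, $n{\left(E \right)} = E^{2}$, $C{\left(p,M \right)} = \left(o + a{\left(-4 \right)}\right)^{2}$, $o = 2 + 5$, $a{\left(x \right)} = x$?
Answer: $-81$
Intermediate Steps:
$o = 7$
$C{\left(p,M \right)} = 9$ ($C{\left(p,M \right)} = \left(7 - 4\right)^{2} = 3^{2} = 9$)
$k{\left(T,G \right)} = 81$ ($k{\left(T,G \right)} = 9^{2} = 81$)
$- k{\left(I{\left(-27,21 \right)},273 \right)} = \left(-1\right) 81 = -81$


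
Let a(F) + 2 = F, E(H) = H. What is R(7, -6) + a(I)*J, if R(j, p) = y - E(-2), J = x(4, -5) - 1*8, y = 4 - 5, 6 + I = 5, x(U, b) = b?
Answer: 40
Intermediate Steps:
I = -1 (I = -6 + 5 = -1)
a(F) = -2 + F
y = -1
J = -13 (J = -5 - 1*8 = -5 - 8 = -13)
R(j, p) = 1 (R(j, p) = -1 - 1*(-2) = -1 + 2 = 1)
R(7, -6) + a(I)*J = 1 + (-2 - 1)*(-13) = 1 - 3*(-13) = 1 + 39 = 40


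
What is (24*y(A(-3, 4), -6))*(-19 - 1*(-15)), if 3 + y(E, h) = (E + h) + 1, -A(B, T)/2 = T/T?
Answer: 960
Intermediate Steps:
A(B, T) = -2 (A(B, T) = -2*T/T = -2*1 = -2)
y(E, h) = -2 + E + h (y(E, h) = -3 + ((E + h) + 1) = -3 + (1 + E + h) = -2 + E + h)
(24*y(A(-3, 4), -6))*(-19 - 1*(-15)) = (24*(-2 - 2 - 6))*(-19 - 1*(-15)) = (24*(-10))*(-19 + 15) = -240*(-4) = 960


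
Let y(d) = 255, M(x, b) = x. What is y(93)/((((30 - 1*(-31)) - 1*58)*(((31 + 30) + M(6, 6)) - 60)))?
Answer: 85/7 ≈ 12.143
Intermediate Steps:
y(93)/((((30 - 1*(-31)) - 1*58)*(((31 + 30) + M(6, 6)) - 60))) = 255/((((30 - 1*(-31)) - 1*58)*(((31 + 30) + 6) - 60))) = 255/((((30 + 31) - 58)*((61 + 6) - 60))) = 255/(((61 - 58)*(67 - 60))) = 255/((3*7)) = 255/21 = 255*(1/21) = 85/7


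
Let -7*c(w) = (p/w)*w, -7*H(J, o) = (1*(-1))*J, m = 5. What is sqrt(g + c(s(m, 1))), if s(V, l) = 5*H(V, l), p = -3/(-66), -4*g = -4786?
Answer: sqrt(7094010)/77 ≈ 34.590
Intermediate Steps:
g = 2393/2 (g = -1/4*(-4786) = 2393/2 ≈ 1196.5)
H(J, o) = J/7 (H(J, o) = -1*(-1)*J/7 = -(-1)*J/7 = J/7)
p = 1/22 (p = -3*(-1/66) = 1/22 ≈ 0.045455)
s(V, l) = 5*V/7 (s(V, l) = 5*(V/7) = 5*V/7)
c(w) = -1/154 (c(w) = -1/(22*w)*w/7 = -1/7*1/22 = -1/154)
sqrt(g + c(s(m, 1))) = sqrt(2393/2 - 1/154) = sqrt(92130/77) = sqrt(7094010)/77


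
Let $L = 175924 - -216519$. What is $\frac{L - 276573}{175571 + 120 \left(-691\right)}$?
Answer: $\frac{115870}{92651} \approx 1.2506$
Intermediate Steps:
$L = 392443$ ($L = 175924 + 216519 = 392443$)
$\frac{L - 276573}{175571 + 120 \left(-691\right)} = \frac{392443 - 276573}{175571 + 120 \left(-691\right)} = \frac{115870}{175571 - 82920} = \frac{115870}{92651}$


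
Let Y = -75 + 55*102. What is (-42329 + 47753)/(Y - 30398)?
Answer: -5424/24863 ≈ -0.21816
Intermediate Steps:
Y = 5535 (Y = -75 + 5610 = 5535)
(-42329 + 47753)/(Y - 30398) = (-42329 + 47753)/(5535 - 30398) = 5424/(-24863) = 5424*(-1/24863) = -5424/24863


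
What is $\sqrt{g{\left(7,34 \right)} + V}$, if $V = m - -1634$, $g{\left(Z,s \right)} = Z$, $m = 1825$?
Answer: $\sqrt{3466} \approx 58.873$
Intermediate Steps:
$V = 3459$ ($V = 1825 - -1634 = 1825 + 1634 = 3459$)
$\sqrt{g{\left(7,34 \right)} + V} = \sqrt{7 + 3459} = \sqrt{3466}$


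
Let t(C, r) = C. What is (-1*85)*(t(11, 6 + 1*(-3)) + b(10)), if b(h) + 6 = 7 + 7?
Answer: -1615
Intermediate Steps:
b(h) = 8 (b(h) = -6 + (7 + 7) = -6 + 14 = 8)
(-1*85)*(t(11, 6 + 1*(-3)) + b(10)) = (-1*85)*(11 + 8) = -85*19 = -1615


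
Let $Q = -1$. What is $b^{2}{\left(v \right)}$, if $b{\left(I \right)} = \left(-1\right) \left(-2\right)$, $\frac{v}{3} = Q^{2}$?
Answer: $4$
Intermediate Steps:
$v = 3$ ($v = 3 \left(-1\right)^{2} = 3 \cdot 1 = 3$)
$b{\left(I \right)} = 2$
$b^{2}{\left(v \right)} = 2^{2} = 4$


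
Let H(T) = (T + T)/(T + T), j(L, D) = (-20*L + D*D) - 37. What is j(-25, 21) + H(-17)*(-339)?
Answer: 565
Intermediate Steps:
j(L, D) = -37 + D² - 20*L (j(L, D) = (-20*L + D²) - 37 = (D² - 20*L) - 37 = -37 + D² - 20*L)
H(T) = 1 (H(T) = (2*T)/((2*T)) = (2*T)*(1/(2*T)) = 1)
j(-25, 21) + H(-17)*(-339) = (-37 + 21² - 20*(-25)) + 1*(-339) = (-37 + 441 + 500) - 339 = 904 - 339 = 565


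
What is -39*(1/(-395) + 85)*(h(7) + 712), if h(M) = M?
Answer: -941448534/395 ≈ -2.3834e+6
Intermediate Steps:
-39*(1/(-395) + 85)*(h(7) + 712) = -39*(1/(-395) + 85)*(7 + 712) = -39*(-1/395 + 85)*719 = -1309386*719/395 = -39*24139706/395 = -941448534/395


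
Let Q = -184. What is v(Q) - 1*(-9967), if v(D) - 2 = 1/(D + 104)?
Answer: 797519/80 ≈ 9969.0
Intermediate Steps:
v(D) = 2 + 1/(104 + D) (v(D) = 2 + 1/(D + 104) = 2 + 1/(104 + D))
v(Q) - 1*(-9967) = (209 + 2*(-184))/(104 - 184) - 1*(-9967) = (209 - 368)/(-80) + 9967 = -1/80*(-159) + 9967 = 159/80 + 9967 = 797519/80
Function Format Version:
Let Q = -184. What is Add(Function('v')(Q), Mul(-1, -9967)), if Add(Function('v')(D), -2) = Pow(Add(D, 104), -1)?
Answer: Rational(797519, 80) ≈ 9969.0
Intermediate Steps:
Function('v')(D) = Add(2, Pow(Add(104, D), -1)) (Function('v')(D) = Add(2, Pow(Add(D, 104), -1)) = Add(2, Pow(Add(104, D), -1)))
Add(Function('v')(Q), Mul(-1, -9967)) = Add(Mul(Pow(Add(104, -184), -1), Add(209, Mul(2, -184))), Mul(-1, -9967)) = Add(Mul(Pow(-80, -1), Add(209, -368)), 9967) = Add(Mul(Rational(-1, 80), -159), 9967) = Add(Rational(159, 80), 9967) = Rational(797519, 80)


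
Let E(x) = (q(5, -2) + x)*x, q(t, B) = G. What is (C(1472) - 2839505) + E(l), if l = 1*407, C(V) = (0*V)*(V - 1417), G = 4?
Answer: -2672228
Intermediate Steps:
C(V) = 0 (C(V) = 0*(-1417 + V) = 0)
q(t, B) = 4
l = 407
E(x) = x*(4 + x) (E(x) = (4 + x)*x = x*(4 + x))
(C(1472) - 2839505) + E(l) = (0 - 2839505) + 407*(4 + 407) = -2839505 + 407*411 = -2839505 + 167277 = -2672228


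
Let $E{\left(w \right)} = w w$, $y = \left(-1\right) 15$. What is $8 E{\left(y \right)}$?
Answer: $1800$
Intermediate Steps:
$y = -15$
$E{\left(w \right)} = w^{2}$
$8 E{\left(y \right)} = 8 \left(-15\right)^{2} = 8 \cdot 225 = 1800$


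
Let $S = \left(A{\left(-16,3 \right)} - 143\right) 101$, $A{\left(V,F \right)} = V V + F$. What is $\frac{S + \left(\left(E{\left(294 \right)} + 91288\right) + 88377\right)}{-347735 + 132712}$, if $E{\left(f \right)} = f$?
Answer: $- \frac{191675}{215023} \approx -0.89142$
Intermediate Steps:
$A{\left(V,F \right)} = F + V^{2}$ ($A{\left(V,F \right)} = V^{2} + F = F + V^{2}$)
$S = 11716$ ($S = \left(\left(3 + \left(-16\right)^{2}\right) - 143\right) 101 = \left(\left(3 + 256\right) - 143\right) 101 = \left(259 - 143\right) 101 = 116 \cdot 101 = 11716$)
$\frac{S + \left(\left(E{\left(294 \right)} + 91288\right) + 88377\right)}{-347735 + 132712} = \frac{11716 + \left(\left(294 + 91288\right) + 88377\right)}{-347735 + 132712} = \frac{11716 + \left(91582 + 88377\right)}{-215023} = \left(11716 + 179959\right) \left(- \frac{1}{215023}\right) = 191675 \left(- \frac{1}{215023}\right) = - \frac{191675}{215023}$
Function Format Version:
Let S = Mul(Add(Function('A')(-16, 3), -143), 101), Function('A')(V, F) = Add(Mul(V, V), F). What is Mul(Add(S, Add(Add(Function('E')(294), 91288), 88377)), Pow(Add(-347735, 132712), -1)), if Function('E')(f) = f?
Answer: Rational(-191675, 215023) ≈ -0.89142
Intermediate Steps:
Function('A')(V, F) = Add(F, Pow(V, 2)) (Function('A')(V, F) = Add(Pow(V, 2), F) = Add(F, Pow(V, 2)))
S = 11716 (S = Mul(Add(Add(3, Pow(-16, 2)), -143), 101) = Mul(Add(Add(3, 256), -143), 101) = Mul(Add(259, -143), 101) = Mul(116, 101) = 11716)
Mul(Add(S, Add(Add(Function('E')(294), 91288), 88377)), Pow(Add(-347735, 132712), -1)) = Mul(Add(11716, Add(Add(294, 91288), 88377)), Pow(Add(-347735, 132712), -1)) = Mul(Add(11716, Add(91582, 88377)), Pow(-215023, -1)) = Mul(Add(11716, 179959), Rational(-1, 215023)) = Mul(191675, Rational(-1, 215023)) = Rational(-191675, 215023)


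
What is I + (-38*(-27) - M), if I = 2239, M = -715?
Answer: 3980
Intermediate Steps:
I + (-38*(-27) - M) = 2239 + (-38*(-27) - 1*(-715)) = 2239 + (1026 + 715) = 2239 + 1741 = 3980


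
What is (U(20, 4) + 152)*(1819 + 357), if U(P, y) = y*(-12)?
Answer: 226304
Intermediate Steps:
U(P, y) = -12*y
(U(20, 4) + 152)*(1819 + 357) = (-12*4 + 152)*(1819 + 357) = (-48 + 152)*2176 = 104*2176 = 226304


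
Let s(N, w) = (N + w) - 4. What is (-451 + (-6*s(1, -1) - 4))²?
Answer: 185761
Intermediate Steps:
s(N, w) = -4 + N + w
(-451 + (-6*s(1, -1) - 4))² = (-451 + (-6*(-4 + 1 - 1) - 4))² = (-451 + (-6*(-4) - 4))² = (-451 + (24 - 4))² = (-451 + 20)² = (-431)² = 185761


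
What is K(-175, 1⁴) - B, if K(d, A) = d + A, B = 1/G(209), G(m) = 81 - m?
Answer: -22271/128 ≈ -173.99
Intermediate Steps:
B = -1/128 (B = 1/(81 - 1*209) = 1/(81 - 209) = 1/(-128) = -1/128 ≈ -0.0078125)
K(d, A) = A + d
K(-175, 1⁴) - B = (1⁴ - 175) - 1*(-1/128) = (1 - 175) + 1/128 = -174 + 1/128 = -22271/128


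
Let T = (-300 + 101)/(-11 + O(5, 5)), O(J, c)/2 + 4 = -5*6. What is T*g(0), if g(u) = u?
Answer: 0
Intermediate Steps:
O(J, c) = -68 (O(J, c) = -8 + 2*(-5*6) = -8 + 2*(-30) = -8 - 60 = -68)
T = 199/79 (T = (-300 + 101)/(-11 - 68) = -199/(-79) = -199*(-1/79) = 199/79 ≈ 2.5190)
T*g(0) = (199/79)*0 = 0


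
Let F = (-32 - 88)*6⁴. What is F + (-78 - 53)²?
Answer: -138359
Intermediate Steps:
F = -155520 (F = -120*1296 = -155520)
F + (-78 - 53)² = -155520 + (-78 - 53)² = -155520 + (-131)² = -155520 + 17161 = -138359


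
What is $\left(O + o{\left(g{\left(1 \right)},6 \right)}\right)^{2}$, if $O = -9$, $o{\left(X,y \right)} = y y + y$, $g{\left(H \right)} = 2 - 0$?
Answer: $1089$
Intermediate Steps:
$g{\left(H \right)} = 2$ ($g{\left(H \right)} = 2 + 0 = 2$)
$o{\left(X,y \right)} = y + y^{2}$ ($o{\left(X,y \right)} = y^{2} + y = y + y^{2}$)
$\left(O + o{\left(g{\left(1 \right)},6 \right)}\right)^{2} = \left(-9 + 6 \left(1 + 6\right)\right)^{2} = \left(-9 + 6 \cdot 7\right)^{2} = \left(-9 + 42\right)^{2} = 33^{2} = 1089$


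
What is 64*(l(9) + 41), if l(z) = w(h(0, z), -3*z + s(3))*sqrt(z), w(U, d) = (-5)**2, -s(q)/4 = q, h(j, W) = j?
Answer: 7424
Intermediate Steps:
s(q) = -4*q
w(U, d) = 25
l(z) = 25*sqrt(z)
64*(l(9) + 41) = 64*(25*sqrt(9) + 41) = 64*(25*3 + 41) = 64*(75 + 41) = 64*116 = 7424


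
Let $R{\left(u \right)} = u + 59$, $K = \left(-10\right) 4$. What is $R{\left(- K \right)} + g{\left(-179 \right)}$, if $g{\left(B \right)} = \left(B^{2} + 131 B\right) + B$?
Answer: $8512$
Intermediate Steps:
$K = -40$
$g{\left(B \right)} = B^{2} + 132 B$
$R{\left(u \right)} = 59 + u$
$R{\left(- K \right)} + g{\left(-179 \right)} = \left(59 - -40\right) - 179 \left(132 - 179\right) = \left(59 + 40\right) - -8413 = 99 + 8413 = 8512$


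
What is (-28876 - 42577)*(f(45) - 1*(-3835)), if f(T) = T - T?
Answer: -274022255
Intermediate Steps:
f(T) = 0
(-28876 - 42577)*(f(45) - 1*(-3835)) = (-28876 - 42577)*(0 - 1*(-3835)) = -71453*(0 + 3835) = -71453*3835 = -274022255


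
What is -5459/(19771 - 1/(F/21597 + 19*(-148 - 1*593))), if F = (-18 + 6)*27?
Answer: -553296011511/2003886331358 ≈ -0.27611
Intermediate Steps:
F = -324 (F = -12*27 = -324)
-5459/(19771 - 1/(F/21597 + 19*(-148 - 1*593))) = -5459/(19771 - 1/(-324/21597 + 19*(-148 - 1*593))) = -5459/(19771 - 1/(-324*1/21597 + 19*(-148 - 593))) = -5459/(19771 - 1/(-108/7199 + 19*(-741))) = -5459/(19771 - 1/(-108/7199 - 14079)) = -5459/(19771 - 1/(-101354829/7199)) = -5459/(19771 - 1*(-7199/101354829)) = -5459/(19771 + 7199/101354829) = -5459/2003886331358/101354829 = -5459*101354829/2003886331358 = -553296011511/2003886331358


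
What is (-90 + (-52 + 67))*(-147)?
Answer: 11025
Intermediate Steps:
(-90 + (-52 + 67))*(-147) = (-90 + 15)*(-147) = -75*(-147) = 11025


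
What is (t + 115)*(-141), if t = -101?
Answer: -1974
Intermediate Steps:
(t + 115)*(-141) = (-101 + 115)*(-141) = 14*(-141) = -1974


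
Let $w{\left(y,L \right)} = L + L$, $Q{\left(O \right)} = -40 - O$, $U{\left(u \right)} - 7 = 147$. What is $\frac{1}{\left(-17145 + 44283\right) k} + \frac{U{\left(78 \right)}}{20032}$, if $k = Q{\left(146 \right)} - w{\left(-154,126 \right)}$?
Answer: $\frac{228811543}{29763655776} \approx 0.0076876$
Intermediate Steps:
$U{\left(u \right)} = 154$ ($U{\left(u \right)} = 7 + 147 = 154$)
$w{\left(y,L \right)} = 2 L$
$k = -438$ ($k = \left(-40 - 146\right) - 2 \cdot 126 = \left(-40 - 146\right) - 252 = -186 - 252 = -438$)
$\frac{1}{\left(-17145 + 44283\right) k} + \frac{U{\left(78 \right)}}{20032} = \frac{1}{\left(-17145 + 44283\right) \left(-438\right)} + \frac{154}{20032} = \frac{1}{27138} \left(- \frac{1}{438}\right) + 154 \cdot \frac{1}{20032} = \frac{1}{27138} \left(- \frac{1}{438}\right) + \frac{77}{10016} = - \frac{1}{11886444} + \frac{77}{10016} = \frac{228811543}{29763655776}$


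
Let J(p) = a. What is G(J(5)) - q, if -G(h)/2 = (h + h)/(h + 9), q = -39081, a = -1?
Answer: 78163/2 ≈ 39082.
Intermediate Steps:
J(p) = -1
G(h) = -4*h/(9 + h) (G(h) = -2*(h + h)/(h + 9) = -2*2*h/(9 + h) = -4*h/(9 + h))
G(J(5)) - q = -4*(-1)/(9 - 1) - 1*(-39081) = -4*(-1)/8 + 39081 = -4*(-1)*⅛ + 39081 = ½ + 39081 = 78163/2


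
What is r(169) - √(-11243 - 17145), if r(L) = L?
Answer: 169 - 2*I*√7097 ≈ 169.0 - 168.49*I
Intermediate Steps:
r(169) - √(-11243 - 17145) = 169 - √(-11243 - 17145) = 169 - √(-28388) = 169 - 2*I*√7097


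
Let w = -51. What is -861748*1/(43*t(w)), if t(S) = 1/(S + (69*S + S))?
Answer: 3120389508/43 ≈ 7.2567e+7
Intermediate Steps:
t(S) = 1/(71*S) (t(S) = 1/(S + 70*S) = 1/(71*S))
-861748*1/(43*t(w)) = -861748/(((1/71)/(-51))*43) = -861748/(((1/71)*(-1/51))*43) = -861748/((-1/3621*43)) = -861748/(-43/3621) = -861748*(-3621/43) = 3120389508/43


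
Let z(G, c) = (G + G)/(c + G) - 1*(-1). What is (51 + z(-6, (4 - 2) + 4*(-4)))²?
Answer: 69169/25 ≈ 2766.8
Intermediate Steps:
z(G, c) = 1 + 2*G/(G + c) (z(G, c) = (2*G)/(G + c) + 1 = 2*G/(G + c) + 1 = 1 + 2*G/(G + c))
(51 + z(-6, (4 - 2) + 4*(-4)))² = (51 + (((4 - 2) + 4*(-4)) + 3*(-6))/(-6 + ((4 - 2) + 4*(-4))))² = (51 + ((2 - 16) - 18)/(-6 + (2 - 16)))² = (51 + (-14 - 18)/(-6 - 14))² = (51 - 32/(-20))² = (51 - 1/20*(-32))² = (51 + 8/5)² = (263/5)² = 69169/25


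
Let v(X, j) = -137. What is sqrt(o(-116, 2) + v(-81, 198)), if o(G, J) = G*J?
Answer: 3*I*sqrt(41) ≈ 19.209*I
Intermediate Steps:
sqrt(o(-116, 2) + v(-81, 198)) = sqrt(-116*2 - 137) = sqrt(-232 - 137) = sqrt(-369) = 3*I*sqrt(41)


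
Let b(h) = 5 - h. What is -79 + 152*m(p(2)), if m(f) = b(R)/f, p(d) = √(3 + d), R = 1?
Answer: -79 + 608*√5/5 ≈ 192.91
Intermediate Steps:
m(f) = 4/f (m(f) = (5 - 1*1)/f = (5 - 1)/f = 4/f)
-79 + 152*m(p(2)) = -79 + 152*(4/(√(3 + 2))) = -79 + 152*(4/(√5)) = -79 + 152*(4*(√5/5)) = -79 + 152*(4*√5/5) = -79 + 608*√5/5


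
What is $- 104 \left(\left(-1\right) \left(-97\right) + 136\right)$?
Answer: $-24232$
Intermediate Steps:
$- 104 \left(\left(-1\right) \left(-97\right) + 136\right) = - 104 \left(97 + 136\right) = \left(-104\right) 233 = -24232$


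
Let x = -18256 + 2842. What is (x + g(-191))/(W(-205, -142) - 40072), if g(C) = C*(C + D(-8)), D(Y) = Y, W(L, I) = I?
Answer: -22595/40214 ≈ -0.56187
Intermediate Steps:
x = -15414
g(C) = C*(-8 + C) (g(C) = C*(C - 8) = C*(-8 + C))
(x + g(-191))/(W(-205, -142) - 40072) = (-15414 - 191*(-8 - 191))/(-142 - 40072) = (-15414 - 191*(-199))/(-40214) = (-15414 + 38009)*(-1/40214) = 22595*(-1/40214) = -22595/40214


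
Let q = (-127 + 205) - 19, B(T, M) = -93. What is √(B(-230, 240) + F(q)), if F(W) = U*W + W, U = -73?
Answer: I*√4341 ≈ 65.886*I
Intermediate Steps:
q = 59 (q = 78 - 19 = 59)
F(W) = -72*W (F(W) = -73*W + W = -72*W)
√(B(-230, 240) + F(q)) = √(-93 - 72*59) = √(-93 - 4248) = √(-4341) = I*√4341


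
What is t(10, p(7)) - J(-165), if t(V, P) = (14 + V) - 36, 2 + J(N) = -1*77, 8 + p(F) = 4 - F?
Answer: 67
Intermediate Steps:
p(F) = -4 - F (p(F) = -8 + (4 - F) = -4 - F)
J(N) = -79 (J(N) = -2 - 1*77 = -2 - 77 = -79)
t(V, P) = -22 + V
t(10, p(7)) - J(-165) = (-22 + 10) - 1*(-79) = -12 + 79 = 67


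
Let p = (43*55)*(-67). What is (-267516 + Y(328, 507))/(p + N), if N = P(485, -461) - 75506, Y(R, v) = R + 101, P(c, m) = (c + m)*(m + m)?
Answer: 89029/85363 ≈ 1.0429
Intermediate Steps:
P(c, m) = 2*m*(c + m) (P(c, m) = (c + m)*(2*m) = 2*m*(c + m))
Y(R, v) = 101 + R
p = -158455 (p = 2365*(-67) = -158455)
N = -97634 (N = 2*(-461)*(485 - 461) - 75506 = 2*(-461)*24 - 75506 = -22128 - 75506 = -97634)
(-267516 + Y(328, 507))/(p + N) = (-267516 + (101 + 328))/(-158455 - 97634) = (-267516 + 429)/(-256089) = -267087*(-1/256089) = 89029/85363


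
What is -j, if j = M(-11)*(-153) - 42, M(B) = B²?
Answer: 18555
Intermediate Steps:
j = -18555 (j = (-11)²*(-153) - 42 = 121*(-153) - 42 = -18513 - 42 = -18555)
-j = -1*(-18555) = 18555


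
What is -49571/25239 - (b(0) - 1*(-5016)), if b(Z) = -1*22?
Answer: -126093137/25239 ≈ -4996.0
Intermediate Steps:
b(Z) = -22
-49571/25239 - (b(0) - 1*(-5016)) = -49571/25239 - (-22 - 1*(-5016)) = -49571*1/25239 - (-22 + 5016) = -49571/25239 - 1*4994 = -49571/25239 - 4994 = -126093137/25239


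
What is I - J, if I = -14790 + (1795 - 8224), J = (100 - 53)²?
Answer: -23428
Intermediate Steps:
J = 2209 (J = 47² = 2209)
I = -21219 (I = -14790 - 6429 = -21219)
I - J = -21219 - 1*2209 = -21219 - 2209 = -23428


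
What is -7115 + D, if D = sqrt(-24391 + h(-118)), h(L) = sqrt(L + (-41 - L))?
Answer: -7115 + sqrt(-24391 + I*sqrt(41)) ≈ -7115.0 + 156.18*I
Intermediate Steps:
h(L) = I*sqrt(41) (h(L) = sqrt(-41) = I*sqrt(41))
D = sqrt(-24391 + I*sqrt(41)) ≈ 0.02 + 156.18*I
-7115 + D = -7115 + sqrt(-24391 + I*sqrt(41))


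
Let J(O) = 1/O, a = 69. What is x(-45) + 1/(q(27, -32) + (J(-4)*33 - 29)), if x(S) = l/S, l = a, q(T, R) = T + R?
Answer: -3947/2535 ≈ -1.5570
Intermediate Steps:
q(T, R) = R + T
l = 69
x(S) = 69/S
x(-45) + 1/(q(27, -32) + (J(-4)*33 - 29)) = 69/(-45) + 1/((-32 + 27) + (33/(-4) - 29)) = 69*(-1/45) + 1/(-5 + (-1/4*33 - 29)) = -23/15 + 1/(-5 + (-33/4 - 29)) = -23/15 + 1/(-5 - 149/4) = -23/15 + 1/(-169/4) = -23/15 - 4/169 = -3947/2535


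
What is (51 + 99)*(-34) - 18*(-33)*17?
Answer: 4998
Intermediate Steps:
(51 + 99)*(-34) - 18*(-33)*17 = 150*(-34) - (-594)*17 = -5100 - 1*(-10098) = -5100 + 10098 = 4998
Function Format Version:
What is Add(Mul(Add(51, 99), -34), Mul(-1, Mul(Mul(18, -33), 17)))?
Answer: 4998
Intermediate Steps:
Add(Mul(Add(51, 99), -34), Mul(-1, Mul(Mul(18, -33), 17))) = Add(Mul(150, -34), Mul(-1, Mul(-594, 17))) = Add(-5100, Mul(-1, -10098)) = Add(-5100, 10098) = 4998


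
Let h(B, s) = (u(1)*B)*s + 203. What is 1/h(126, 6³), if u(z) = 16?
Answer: 1/435659 ≈ 2.2954e-6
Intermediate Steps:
h(B, s) = 203 + 16*B*s (h(B, s) = (16*B)*s + 203 = 16*B*s + 203 = 203 + 16*B*s)
1/h(126, 6³) = 1/(203 + 16*126*6³) = 1/(203 + 16*126*216) = 1/(203 + 435456) = 1/435659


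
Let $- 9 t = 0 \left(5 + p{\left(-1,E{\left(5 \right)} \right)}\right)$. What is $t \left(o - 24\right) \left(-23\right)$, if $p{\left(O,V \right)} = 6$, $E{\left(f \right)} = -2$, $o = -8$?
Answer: $0$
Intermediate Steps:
$t = 0$ ($t = - \frac{0 \left(5 + 6\right)}{9} = - \frac{0 \cdot 11}{9} = \left(- \frac{1}{9}\right) 0 = 0$)
$t \left(o - 24\right) \left(-23\right) = 0 \left(-8 - 24\right) \left(-23\right) = 0 \left(-32\right) \left(-23\right) = 0 \left(-23\right) = 0$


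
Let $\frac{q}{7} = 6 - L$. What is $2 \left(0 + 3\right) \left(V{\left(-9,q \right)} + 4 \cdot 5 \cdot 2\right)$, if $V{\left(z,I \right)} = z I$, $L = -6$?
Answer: $-4296$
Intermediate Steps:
$q = 84$ ($q = 7 \left(6 - -6\right) = 7 \left(6 + 6\right) = 7 \cdot 12 = 84$)
$V{\left(z,I \right)} = I z$
$2 \left(0 + 3\right) \left(V{\left(-9,q \right)} + 4 \cdot 5 \cdot 2\right) = 2 \left(0 + 3\right) \left(84 \left(-9\right) + 4 \cdot 5 \cdot 2\right) = 2 \cdot 3 \left(-756 + 20 \cdot 2\right) = 6 \left(-756 + 40\right) = 6 \left(-716\right) = -4296$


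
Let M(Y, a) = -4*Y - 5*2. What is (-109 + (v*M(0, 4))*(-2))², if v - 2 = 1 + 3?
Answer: 121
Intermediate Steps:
v = 6 (v = 2 + (1 + 3) = 2 + 4 = 6)
M(Y, a) = -10 - 4*Y (M(Y, a) = -4*Y - 10 = -10 - 4*Y)
(-109 + (v*M(0, 4))*(-2))² = (-109 + (6*(-10 - 4*0))*(-2))² = (-109 + (6*(-10 + 0))*(-2))² = (-109 + (6*(-10))*(-2))² = (-109 - 60*(-2))² = (-109 + 120)² = 11² = 121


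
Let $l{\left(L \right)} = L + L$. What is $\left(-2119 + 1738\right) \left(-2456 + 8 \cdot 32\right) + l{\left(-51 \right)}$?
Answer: $838098$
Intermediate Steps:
$l{\left(L \right)} = 2 L$
$\left(-2119 + 1738\right) \left(-2456 + 8 \cdot 32\right) + l{\left(-51 \right)} = \left(-2119 + 1738\right) \left(-2456 + 8 \cdot 32\right) + 2 \left(-51\right) = - 381 \left(-2456 + 256\right) - 102 = \left(-381\right) \left(-2200\right) - 102 = 838200 - 102 = 838098$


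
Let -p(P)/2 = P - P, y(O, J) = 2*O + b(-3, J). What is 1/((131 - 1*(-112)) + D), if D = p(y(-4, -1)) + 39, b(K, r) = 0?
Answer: 1/282 ≈ 0.0035461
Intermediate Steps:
y(O, J) = 2*O (y(O, J) = 2*O + 0 = 2*O)
p(P) = 0 (p(P) = -2*(P - P) = -2*0 = 0)
D = 39 (D = 0 + 39 = 39)
1/((131 - 1*(-112)) + D) = 1/((131 - 1*(-112)) + 39) = 1/((131 + 112) + 39) = 1/(243 + 39) = 1/282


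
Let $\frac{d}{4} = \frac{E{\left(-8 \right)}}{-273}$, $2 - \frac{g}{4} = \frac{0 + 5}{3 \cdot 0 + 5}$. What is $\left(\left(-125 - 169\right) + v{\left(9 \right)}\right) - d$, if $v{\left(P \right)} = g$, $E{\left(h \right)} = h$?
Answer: $- \frac{79202}{273} \approx -290.12$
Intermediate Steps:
$g = 4$ ($g = 8 - 4 \frac{0 + 5}{3 \cdot 0 + 5} = 8 - 4 \frac{5}{0 + 5} = 8 - 4 \cdot \frac{5}{5} = 8 - 4 \cdot 5 \cdot \frac{1}{5} = 8 - 4 = 4$)
$v{\left(P \right)} = 4$
$d = \frac{32}{273}$ ($d = 4 \left(- \frac{8}{-273}\right) = 4 \left(\left(-8\right) \left(- \frac{1}{273}\right)\right) = 4 \cdot \frac{8}{273} = \frac{32}{273} \approx 0.11722$)
$\left(\left(-125 - 169\right) + v{\left(9 \right)}\right) - d = \left(\left(-125 - 169\right) + 4\right) - \frac{32}{273} = \left(-294 + 4\right) - \frac{32}{273} = -290 - \frac{32}{273} = - \frac{79202}{273}$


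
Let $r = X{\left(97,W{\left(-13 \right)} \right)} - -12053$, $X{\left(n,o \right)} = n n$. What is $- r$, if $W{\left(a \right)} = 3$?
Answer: $-21462$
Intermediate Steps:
$X{\left(n,o \right)} = n^{2}$
$r = 21462$ ($r = 97^{2} - -12053 = 9409 + 12053 = 21462$)
$- r = \left(-1\right) 21462 = -21462$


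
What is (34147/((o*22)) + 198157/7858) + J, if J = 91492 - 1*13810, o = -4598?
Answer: 30883971761351/397441924 ≈ 77707.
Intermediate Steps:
J = 77682 (J = 91492 - 13810 = 77682)
(34147/((o*22)) + 198157/7858) + J = (34147/((-4598*22)) + 198157/7858) + 77682 = (34147/(-101156) + 198157*(1/7858)) + 77682 = (34147*(-1/101156) + 198157/7858) + 77682 = (-34147/101156 + 198157/7858) + 77682 = 9888221183/397441924 + 77682 = 30883971761351/397441924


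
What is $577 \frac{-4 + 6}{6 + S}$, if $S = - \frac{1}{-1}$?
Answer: $\frac{1154}{7} \approx 164.86$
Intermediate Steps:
$S = 1$ ($S = \left(-1\right) \left(-1\right) = 1$)
$577 \frac{-4 + 6}{6 + S} = 577 \frac{-4 + 6}{6 + 1} = 577 \cdot \frac{2}{7} = \frac{1154}{7}$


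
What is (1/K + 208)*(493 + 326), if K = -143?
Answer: 1873809/11 ≈ 1.7035e+5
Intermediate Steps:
(1/K + 208)*(493 + 326) = (1/(-143) + 208)*(493 + 326) = (-1/143 + 208)*819 = (29743/143)*819 = 1873809/11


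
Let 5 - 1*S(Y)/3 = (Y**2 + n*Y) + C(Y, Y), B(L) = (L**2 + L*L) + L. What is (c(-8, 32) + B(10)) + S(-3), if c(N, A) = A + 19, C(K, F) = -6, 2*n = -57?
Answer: 21/2 ≈ 10.500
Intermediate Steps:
n = -57/2 (n = (1/2)*(-57) = -57/2 ≈ -28.500)
B(L) = L + 2*L**2 (B(L) = (L**2 + L**2) + L = 2*L**2 + L = L + 2*L**2)
S(Y) = 33 - 3*Y**2 + 171*Y/2 (S(Y) = 15 - 3*((Y**2 - 57*Y/2) - 6) = 15 - 3*(-6 + Y**2 - 57*Y/2) = 15 + (18 - 3*Y**2 + 171*Y/2) = 33 - 3*Y**2 + 171*Y/2)
c(N, A) = 19 + A
(c(-8, 32) + B(10)) + S(-3) = ((19 + 32) + 10*(1 + 2*10)) + (33 - 3*(-3)**2 + (171/2)*(-3)) = (51 + 10*(1 + 20)) + (33 - 3*9 - 513/2) = (51 + 10*21) + (33 - 27 - 513/2) = (51 + 210) - 501/2 = 261 - 501/2 = 21/2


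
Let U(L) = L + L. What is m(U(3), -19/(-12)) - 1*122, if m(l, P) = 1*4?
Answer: -118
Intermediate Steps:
U(L) = 2*L
m(l, P) = 4
m(U(3), -19/(-12)) - 1*122 = 4 - 1*122 = 4 - 122 = -118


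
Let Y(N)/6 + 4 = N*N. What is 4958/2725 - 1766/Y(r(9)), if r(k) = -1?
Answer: 2450797/24525 ≈ 99.931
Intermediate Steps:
Y(N) = -24 + 6*N² (Y(N) = -24 + 6*(N*N) = -24 + 6*N²)
4958/2725 - 1766/Y(r(9)) = 4958/2725 - 1766/(-24 + 6*(-1)²) = 4958*(1/2725) - 1766/(-24 + 6*1) = 4958/2725 - 1766/(-24 + 6) = 4958/2725 - 1766/(-18) = 4958/2725 - 1766*(-1/18) = 4958/2725 + 883/9 = 2450797/24525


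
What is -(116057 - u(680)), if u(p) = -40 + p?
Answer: -115417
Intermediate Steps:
-(116057 - u(680)) = -(116057 - (-40 + 680)) = -(116057 - 1*640) = -(116057 - 640) = -1*115417 = -115417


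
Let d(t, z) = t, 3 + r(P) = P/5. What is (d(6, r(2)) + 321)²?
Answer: 106929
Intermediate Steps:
r(P) = -3 + P/5
(d(6, r(2)) + 321)² = (6 + 321)² = 327² = 106929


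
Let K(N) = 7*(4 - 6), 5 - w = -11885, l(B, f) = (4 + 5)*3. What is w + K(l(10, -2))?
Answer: 11876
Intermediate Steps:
l(B, f) = 27 (l(B, f) = 9*3 = 27)
w = 11890 (w = 5 - 1*(-11885) = 5 + 11885 = 11890)
K(N) = -14 (K(N) = 7*(-2) = -14)
w + K(l(10, -2)) = 11890 - 14 = 11876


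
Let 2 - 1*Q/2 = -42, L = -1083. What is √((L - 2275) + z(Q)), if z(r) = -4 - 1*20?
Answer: I*√3382 ≈ 58.155*I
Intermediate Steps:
Q = 88 (Q = 4 - 2*(-42) = 4 + 84 = 88)
z(r) = -24 (z(r) = -4 - 20 = -24)
√((L - 2275) + z(Q)) = √((-1083 - 2275) - 24) = √(-3358 - 24) = √(-3382) = I*√3382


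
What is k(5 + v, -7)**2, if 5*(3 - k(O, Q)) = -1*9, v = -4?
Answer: 576/25 ≈ 23.040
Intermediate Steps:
k(O, Q) = 24/5 (k(O, Q) = 3 - (-1)*9/5 = 3 - 1/5*(-9) = 3 + 9/5 = 24/5)
k(5 + v, -7)**2 = (24/5)**2 = 576/25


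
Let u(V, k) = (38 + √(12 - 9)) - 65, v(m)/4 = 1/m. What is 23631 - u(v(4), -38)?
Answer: 23658 - √3 ≈ 23656.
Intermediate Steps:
v(m) = 4/m
u(V, k) = -27 + √3 (u(V, k) = (38 + √3) - 65 = -27 + √3)
23631 - u(v(4), -38) = 23631 - (-27 + √3) = 23631 + (27 - √3) = 23658 - √3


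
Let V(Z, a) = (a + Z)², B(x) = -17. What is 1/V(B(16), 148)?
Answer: 1/17161 ≈ 5.8272e-5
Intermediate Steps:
V(Z, a) = (Z + a)²
1/V(B(16), 148) = 1/((-17 + 148)²) = 1/(131²) = 1/17161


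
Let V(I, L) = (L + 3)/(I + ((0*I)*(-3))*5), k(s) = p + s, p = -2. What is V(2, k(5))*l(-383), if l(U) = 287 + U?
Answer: -288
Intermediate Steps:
k(s) = -2 + s
V(I, L) = (3 + L)/I (V(I, L) = (3 + L)/(I + (0*(-3))*5) = (3 + L)/(I + 0*5) = (3 + L)/(I + 0) = (3 + L)/I)
V(2, k(5))*l(-383) = ((3 + (-2 + 5))/2)*(287 - 383) = ((3 + 3)/2)*(-96) = ((½)*6)*(-96) = 3*(-96) = -288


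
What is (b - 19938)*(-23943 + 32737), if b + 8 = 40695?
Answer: 182466706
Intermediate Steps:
b = 40687 (b = -8 + 40695 = 40687)
(b - 19938)*(-23943 + 32737) = (40687 - 19938)*(-23943 + 32737) = 20749*8794 = 182466706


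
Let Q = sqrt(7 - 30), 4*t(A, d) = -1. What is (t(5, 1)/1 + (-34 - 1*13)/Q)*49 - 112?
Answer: -497/4 + 2303*I*sqrt(23)/23 ≈ -124.25 + 480.21*I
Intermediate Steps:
t(A, d) = -1/4 (t(A, d) = (1/4)*(-1) = -1/4)
Q = I*sqrt(23) (Q = sqrt(-23) = I*sqrt(23) ≈ 4.7958*I)
(t(5, 1)/1 + (-34 - 1*13)/Q)*49 - 112 = (-1/4/1 + (-34 - 1*13)/((I*sqrt(23))))*49 - 112 = (-1/4*1 + (-34 - 13)*(-I*sqrt(23)/23))*49 - 112 = (-1/4 - (-47)*I*sqrt(23)/23)*49 - 112 = (-1/4 + 47*I*sqrt(23)/23)*49 - 112 = (-49/4 + 2303*I*sqrt(23)/23) - 112 = -497/4 + 2303*I*sqrt(23)/23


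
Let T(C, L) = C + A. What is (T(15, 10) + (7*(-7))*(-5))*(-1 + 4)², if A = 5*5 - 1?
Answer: 2556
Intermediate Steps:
A = 24 (A = 25 - 1 = 24)
T(C, L) = 24 + C (T(C, L) = C + 24 = 24 + C)
(T(15, 10) + (7*(-7))*(-5))*(-1 + 4)² = ((24 + 15) + (7*(-7))*(-5))*(-1 + 4)² = (39 - 49*(-5))*3² = (39 + 245)*9 = 284*9 = 2556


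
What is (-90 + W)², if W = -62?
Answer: 23104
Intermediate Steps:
(-90 + W)² = (-90 - 62)² = (-152)² = 23104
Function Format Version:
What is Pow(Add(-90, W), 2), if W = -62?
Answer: 23104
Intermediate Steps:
Pow(Add(-90, W), 2) = Pow(Add(-90, -62), 2) = Pow(-152, 2) = 23104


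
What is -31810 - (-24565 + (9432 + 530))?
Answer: -17207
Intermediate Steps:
-31810 - (-24565 + (9432 + 530)) = -31810 - (-24565 + 9962) = -31810 - 1*(-14603) = -31810 + 14603 = -17207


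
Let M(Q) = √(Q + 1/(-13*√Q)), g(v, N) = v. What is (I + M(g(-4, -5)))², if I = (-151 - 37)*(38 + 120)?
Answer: (772304 - √26*√(-104 + I))²/676 ≈ 8.8233e+8 - 1.1882e+5*I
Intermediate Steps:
M(Q) = √(Q - 1/(13*√Q))
I = -29704 (I = -188*158 = -29704)
(I + M(g(-4, -5)))² = (-29704 + √(-(-13)*I/2 + 169*(-4))/13)² = (-29704 + √(-(-13)*I/2 - 676)/13)² = (-29704 + √(13*I/2 - 676)/13)² = (-29704 + √(-676 + 13*I/2)/13)²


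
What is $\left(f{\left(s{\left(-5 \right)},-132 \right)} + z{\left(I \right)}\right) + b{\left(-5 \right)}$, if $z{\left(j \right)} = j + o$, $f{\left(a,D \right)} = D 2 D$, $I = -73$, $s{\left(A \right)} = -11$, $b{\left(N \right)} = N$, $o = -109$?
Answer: $34661$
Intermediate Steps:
$f{\left(a,D \right)} = 2 D^{2}$ ($f{\left(a,D \right)} = 2 D D = 2 D^{2}$)
$z{\left(j \right)} = -109 + j$ ($z{\left(j \right)} = j - 109 = -109 + j$)
$\left(f{\left(s{\left(-5 \right)},-132 \right)} + z{\left(I \right)}\right) + b{\left(-5 \right)} = \left(2 \left(-132\right)^{2} - 182\right) - 5 = \left(2 \cdot 17424 - 182\right) - 5 = \left(34848 - 182\right) - 5 = 34666 - 5 = 34661$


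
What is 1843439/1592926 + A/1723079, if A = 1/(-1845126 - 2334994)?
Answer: 6638847833404214397/5736665723072209240 ≈ 1.1573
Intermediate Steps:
A = -1/4180120 (A = 1/(-4180120) = -1/4180120 ≈ -2.3923e-7)
1843439/1592926 + A/1723079 = 1843439/1592926 - 1/4180120/1723079 = 1843439*(1/1592926) - 1/4180120*1/1723079 = 1843439/1592926 - 1/7202676989480 = 6638847833404214397/5736665723072209240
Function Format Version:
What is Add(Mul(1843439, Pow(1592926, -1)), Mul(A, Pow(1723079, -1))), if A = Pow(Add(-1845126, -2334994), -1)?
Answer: Rational(6638847833404214397, 5736665723072209240) ≈ 1.1573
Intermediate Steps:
A = Rational(-1, 4180120) (A = Pow(-4180120, -1) = Rational(-1, 4180120) ≈ -2.3923e-7)
Add(Mul(1843439, Pow(1592926, -1)), Mul(A, Pow(1723079, -1))) = Add(Mul(1843439, Pow(1592926, -1)), Mul(Rational(-1, 4180120), Pow(1723079, -1))) = Add(Mul(1843439, Rational(1, 1592926)), Mul(Rational(-1, 4180120), Rational(1, 1723079))) = Add(Rational(1843439, 1592926), Rational(-1, 7202676989480)) = Rational(6638847833404214397, 5736665723072209240)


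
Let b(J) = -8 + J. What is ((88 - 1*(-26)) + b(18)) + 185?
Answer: 309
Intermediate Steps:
((88 - 1*(-26)) + b(18)) + 185 = ((88 - 1*(-26)) + (-8 + 18)) + 185 = ((88 + 26) + 10) + 185 = (114 + 10) + 185 = 124 + 185 = 309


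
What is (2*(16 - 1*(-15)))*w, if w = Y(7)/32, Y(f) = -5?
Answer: -155/16 ≈ -9.6875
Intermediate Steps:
w = -5/32 ≈ -0.15625
(2*(16 - 1*(-15)))*w = (2*(16 - 1*(-15)))*(-5/32) = (2*(16 + 15))*(-5/32) = (2*31)*(-5/32) = 62*(-5/32) = -155/16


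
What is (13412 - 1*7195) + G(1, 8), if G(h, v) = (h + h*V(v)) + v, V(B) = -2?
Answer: 6224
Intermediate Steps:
G(h, v) = v - h (G(h, v) = (h + h*(-2)) + v = (h - 2*h) + v = -h + v = v - h)
(13412 - 1*7195) + G(1, 8) = (13412 - 1*7195) + (8 - 1*1) = (13412 - 7195) + (8 - 1) = 6217 + 7 = 6224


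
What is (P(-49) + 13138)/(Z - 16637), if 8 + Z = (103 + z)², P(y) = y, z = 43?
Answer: 4363/1557 ≈ 2.8022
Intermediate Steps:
Z = 21308 (Z = -8 + (103 + 43)² = -8 + 146² = -8 + 21316 = 21308)
(P(-49) + 13138)/(Z - 16637) = (-49 + 13138)/(21308 - 16637) = 13089/4671 = 13089*(1/4671) = 4363/1557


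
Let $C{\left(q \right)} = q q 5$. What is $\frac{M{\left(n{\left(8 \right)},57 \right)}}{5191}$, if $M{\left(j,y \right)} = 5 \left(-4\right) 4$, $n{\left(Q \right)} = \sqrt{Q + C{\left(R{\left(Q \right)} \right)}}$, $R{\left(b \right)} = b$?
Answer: $- \frac{80}{5191} \approx -0.015411$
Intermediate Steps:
$C{\left(q \right)} = 5 q^{2}$ ($C{\left(q \right)} = q^{2} \cdot 5 = 5 q^{2}$)
$n{\left(Q \right)} = \sqrt{Q + 5 Q^{2}}$
$M{\left(j,y \right)} = -80$ ($M{\left(j,y \right)} = \left(-20\right) 4 = -80$)
$\frac{M{\left(n{\left(8 \right)},57 \right)}}{5191} = - \frac{80}{5191}$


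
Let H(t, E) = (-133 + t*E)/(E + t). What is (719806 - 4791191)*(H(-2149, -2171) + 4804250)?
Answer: -8447999556887579/432 ≈ -1.9556e+13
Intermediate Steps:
H(t, E) = (-133 + E*t)/(E + t)
(719806 - 4791191)*(H(-2149, -2171) + 4804250) = (719806 - 4791191)*((-133 - 2171*(-2149))/(-2171 - 2149) + 4804250) = -4071385*((-133 + 4665479)/(-4320) + 4804250) = -4071385*(-1/4320*4665346 + 4804250) = -4071385*(-2332673/2160 + 4804250) = -4071385*10374847327/2160 = -8447999556887579/432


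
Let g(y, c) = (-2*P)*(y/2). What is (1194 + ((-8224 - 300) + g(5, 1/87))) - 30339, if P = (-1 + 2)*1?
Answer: -37674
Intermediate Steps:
P = 1 (P = 1*1 = 1)
g(y, c) = -y (g(y, c) = (-2*1)*(y/2) = -2*y/2 = -y)
(1194 + ((-8224 - 300) + g(5, 1/87))) - 30339 = (1194 + ((-8224 - 300) - 1*5)) - 30339 = (1194 + (-8524 - 5)) - 30339 = (1194 - 8529) - 30339 = -7335 - 30339 = -37674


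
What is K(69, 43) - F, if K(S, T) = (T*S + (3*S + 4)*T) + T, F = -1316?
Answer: 13399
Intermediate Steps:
K(S, T) = T + S*T + T*(4 + 3*S) (K(S, T) = (S*T + (4 + 3*S)*T) + T = (S*T + T*(4 + 3*S)) + T = T + S*T + T*(4 + 3*S))
K(69, 43) - F = 43*(5 + 4*69) - 1*(-1316) = 43*(5 + 276) + 1316 = 43*281 + 1316 = 12083 + 1316 = 13399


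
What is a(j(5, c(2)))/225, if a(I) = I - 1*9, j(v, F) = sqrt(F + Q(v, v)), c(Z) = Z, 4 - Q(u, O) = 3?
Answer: -1/25 + sqrt(3)/225 ≈ -0.032302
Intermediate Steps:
Q(u, O) = 1 (Q(u, O) = 4 - 1*3 = 4 - 3 = 1)
j(v, F) = sqrt(1 + F) (j(v, F) = sqrt(F + 1) = sqrt(1 + F))
a(I) = -9 + I (a(I) = I - 9 = -9 + I)
a(j(5, c(2)))/225 = (-9 + sqrt(1 + 2))/225 = (-9 + sqrt(3))*(1/225) = -1/25 + sqrt(3)/225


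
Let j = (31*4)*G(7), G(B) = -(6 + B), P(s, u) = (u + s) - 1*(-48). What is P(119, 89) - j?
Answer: 1868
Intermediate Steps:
P(s, u) = 48 + s + u (P(s, u) = (s + u) + 48 = 48 + s + u)
G(B) = -6 - B
j = -1612 (j = (31*4)*(-6 - 1*7) = 124*(-6 - 7) = 124*(-13) = -1612)
P(119, 89) - j = (48 + 119 + 89) - 1*(-1612) = 256 + 1612 = 1868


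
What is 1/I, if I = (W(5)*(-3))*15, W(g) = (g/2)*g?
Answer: -2/1125 ≈ -0.0017778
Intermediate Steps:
W(g) = g²/2 (W(g) = (g*(½))*g = (g/2)*g = g²/2)
I = -1125/2 (I = (((½)*5²)*(-3))*15 = (((½)*25)*(-3))*15 = ((25/2)*(-3))*15 = -75/2*15 = -1125/2 ≈ -562.50)
1/I = 1/(-1125/2) = -2/1125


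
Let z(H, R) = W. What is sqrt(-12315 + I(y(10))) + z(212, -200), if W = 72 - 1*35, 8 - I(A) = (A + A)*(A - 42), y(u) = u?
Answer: 37 + I*sqrt(11667) ≈ 37.0 + 108.01*I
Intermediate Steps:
I(A) = 8 - 2*A*(-42 + A) (I(A) = 8 - (A + A)*(A - 42) = 8 - 2*A*(-42 + A))
W = 37 (W = 72 - 35 = 37)
z(H, R) = 37
sqrt(-12315 + I(y(10))) + z(212, -200) = sqrt(-12315 + (8 - 2*10**2 + 84*10)) + 37 = sqrt(-12315 + (8 - 2*100 + 840)) + 37 = sqrt(-12315 + (8 - 200 + 840)) + 37 = sqrt(-12315 + 648) + 37 = sqrt(-11667) + 37 = I*sqrt(11667) + 37 = 37 + I*sqrt(11667)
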